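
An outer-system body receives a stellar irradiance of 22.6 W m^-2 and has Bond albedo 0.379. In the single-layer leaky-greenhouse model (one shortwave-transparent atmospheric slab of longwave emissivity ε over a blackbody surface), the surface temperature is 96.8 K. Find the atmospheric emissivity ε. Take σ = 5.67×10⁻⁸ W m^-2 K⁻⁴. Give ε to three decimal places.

0.590

First, T_e = [22.60·(1−0.379)/(4σ)]^(1/4) = 88.69 K.
T_s⁴ = T_e⁴·2/(2−ε) → ε = 2 − 2(T_e/T_s)⁴ = 2 − 2·(88.69/96.8)⁴ = 0.5904.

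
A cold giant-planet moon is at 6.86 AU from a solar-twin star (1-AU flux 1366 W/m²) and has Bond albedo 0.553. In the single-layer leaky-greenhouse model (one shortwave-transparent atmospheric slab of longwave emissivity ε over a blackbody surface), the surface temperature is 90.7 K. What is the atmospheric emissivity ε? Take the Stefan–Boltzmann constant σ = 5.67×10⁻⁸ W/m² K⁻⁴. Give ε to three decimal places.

0.309

Irradiance scales as 1/d², so S = 1366 W/m² × (1/6.86)² = 29.03 W/m².
TOA balance gives T_e = 86.97 K.
Inverting T_s⁴ = 2T_e⁴/(2−ε): (T_e/T_s)⁴ = 0.8454, so ε = 2(1 − 0.8454) = 0.3093.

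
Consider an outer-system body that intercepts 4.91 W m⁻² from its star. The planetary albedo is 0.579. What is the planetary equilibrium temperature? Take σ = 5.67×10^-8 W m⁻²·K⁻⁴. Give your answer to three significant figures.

54.9 K

The planet absorbs (1−α)S over its disc πR² and re-emits over 4πR², so the mean absorbed flux is (1−0.579)·4.910/4 = 0.5168 W m⁻².
Balancing against σT⁴: T = (0.5168/5.67×10⁻⁸)^(1/4) = 54.95 K.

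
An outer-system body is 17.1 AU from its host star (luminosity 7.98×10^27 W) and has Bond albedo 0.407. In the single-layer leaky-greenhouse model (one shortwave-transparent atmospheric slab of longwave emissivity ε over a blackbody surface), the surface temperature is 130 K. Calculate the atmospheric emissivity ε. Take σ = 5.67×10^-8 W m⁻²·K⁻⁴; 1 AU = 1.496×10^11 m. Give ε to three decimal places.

Orbital distance: d = 17.1 AU = 2.558×10^12 m.
Spreading L over a sphere of radius d: S = 7.98×10^27/(4π·2.56×10^12²) = 97.04 W m⁻².
Effective temperature: T_e = [S(1−α)/(4σ)]^(1/4) = 126.2 K.
Inverting T_s⁴ = 2T_e⁴/(2−ε): (T_e/T_s)⁴ = 0.8883, so ε = 2(1 − 0.8883) = 0.2233.

0.223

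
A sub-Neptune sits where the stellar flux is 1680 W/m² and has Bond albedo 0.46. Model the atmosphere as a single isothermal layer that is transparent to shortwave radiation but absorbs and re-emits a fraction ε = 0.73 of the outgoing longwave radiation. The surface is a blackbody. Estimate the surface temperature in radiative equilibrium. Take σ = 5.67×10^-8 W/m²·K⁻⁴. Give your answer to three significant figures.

282 K

The planet radiates to space at T_e = [S(1−α)/(4σ)]^(1/4) = 251.5 K.
For a single slab of emissivity ε, T_s⁴ = 2T_e⁴/(2−ε); thus T_s = 251.5·(1.575)^(1/4) = 281.7 K.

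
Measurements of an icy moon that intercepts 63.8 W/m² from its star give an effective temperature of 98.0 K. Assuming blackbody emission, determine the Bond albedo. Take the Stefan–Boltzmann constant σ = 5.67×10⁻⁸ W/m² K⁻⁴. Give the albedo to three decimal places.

0.672

Energy balance: S(1−α)/4 = σT⁴, so 1−α = 4σT⁴/S.
σT⁴ = 5.230 W/m², so 4σT⁴ = 20.92 W/m².
Hence α = 1 − 20.92/63.80 = 0.6721.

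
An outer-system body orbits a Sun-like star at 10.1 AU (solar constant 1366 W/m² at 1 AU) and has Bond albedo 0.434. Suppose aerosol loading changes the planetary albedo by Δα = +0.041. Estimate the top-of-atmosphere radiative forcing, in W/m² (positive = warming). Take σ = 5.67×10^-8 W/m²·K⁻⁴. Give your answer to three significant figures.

By the inverse-square law, S = 1366/10.1² = 13.39 W/m².
ΔF = −(S/4)Δα = −(13.39/4)×(+0.041) = -0.1373 W/m².

-0.137 W/m²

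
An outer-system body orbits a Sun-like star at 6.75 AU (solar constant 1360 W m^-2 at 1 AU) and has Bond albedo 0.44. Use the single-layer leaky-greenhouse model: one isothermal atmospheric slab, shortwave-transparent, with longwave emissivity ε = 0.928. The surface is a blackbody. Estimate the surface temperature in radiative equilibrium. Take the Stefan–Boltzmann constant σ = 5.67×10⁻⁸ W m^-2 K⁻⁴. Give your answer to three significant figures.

108 K

Irradiance scales as 1/d², so S = 1360 W m^-2 × (1/6.75)² = 29.85 W m^-2.
The planet radiates to space at T_e = [S(1−α)/(4σ)]^(1/4) = 92.66 K.
For a single slab of emissivity ε, T_s⁴ = 2T_e⁴/(2−ε); thus T_s = 92.66·(1.866)^(1/4) = 108.3 K.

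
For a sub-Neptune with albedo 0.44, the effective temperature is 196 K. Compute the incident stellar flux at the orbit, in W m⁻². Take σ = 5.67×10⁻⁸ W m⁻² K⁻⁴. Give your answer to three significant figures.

598 W m⁻²

Invert the energy balance for S: S = 4σT⁴/(1−α).
The emitted flux is σT⁴ = 83.68 W m⁻².
So S = 4×83.68/(1−0.44) = 597.7 W m⁻².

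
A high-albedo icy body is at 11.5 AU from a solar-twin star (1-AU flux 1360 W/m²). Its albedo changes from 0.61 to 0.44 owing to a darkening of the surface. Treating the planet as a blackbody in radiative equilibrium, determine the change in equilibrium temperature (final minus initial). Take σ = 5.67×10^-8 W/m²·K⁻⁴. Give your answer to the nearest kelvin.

6 kelvin

By the inverse-square law, S = 1360/11.5² = 10.28 W/m².
Before: T₁ = [10.28·0.39/(4σ)]^(1/4) = 64.85 K.
With α = 0.44, T₂ = 70.99 K.
Change: 70.99 − 64.85 = 6.139 K.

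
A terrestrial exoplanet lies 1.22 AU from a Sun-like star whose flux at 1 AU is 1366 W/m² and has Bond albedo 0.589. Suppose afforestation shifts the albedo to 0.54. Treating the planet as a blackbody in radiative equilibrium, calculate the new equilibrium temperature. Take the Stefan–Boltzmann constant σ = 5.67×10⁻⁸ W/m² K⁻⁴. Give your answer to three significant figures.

Irradiance scales as 1/d², so S = 1366 W/m² × (1/1.22)² = 917.8 W/m².
With the new albedo, S(1−α₂)/4 = 105.5 W/m², so T₂ = 207.7 K.

208 kelvin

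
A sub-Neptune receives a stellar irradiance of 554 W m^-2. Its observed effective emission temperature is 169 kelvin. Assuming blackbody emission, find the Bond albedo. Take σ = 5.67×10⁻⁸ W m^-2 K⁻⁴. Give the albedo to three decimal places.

0.666

Energy balance: S(1−α)/4 = σT⁴, so 1−α = 4σT⁴/S.
σT⁴ = 46.25 W m^-2, so 4σT⁴ = 185.0 W m^-2.
Hence α = 1 − 185.0/554.0 = 0.6661.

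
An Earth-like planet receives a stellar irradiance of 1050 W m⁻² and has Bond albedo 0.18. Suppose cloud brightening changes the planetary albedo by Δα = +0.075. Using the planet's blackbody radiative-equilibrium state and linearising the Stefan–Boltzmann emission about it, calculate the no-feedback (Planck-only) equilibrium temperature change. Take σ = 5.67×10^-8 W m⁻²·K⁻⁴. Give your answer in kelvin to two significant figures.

The baseline emission temperature is T_e = 248.2 K.
TOA radiative forcing: ΔF = −S·Δα/4 = −1050·(+0.075)/4 = -19.69 W m⁻².
The Planck feedback parameter is 4σT_e³ = 3.469 W m⁻²/K.
Hence the no-feedback warming is ΔF/(4σT_e³) = -5.68 K.

-5.7 K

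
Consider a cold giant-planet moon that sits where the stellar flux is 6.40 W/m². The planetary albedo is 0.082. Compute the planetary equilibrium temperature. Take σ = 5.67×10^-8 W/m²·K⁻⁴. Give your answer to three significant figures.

The planet absorbs (1−α)S over its disc πR² and re-emits over 4πR², so the mean absorbed flux is (1−0.082)·6.400/4 = 1.469 W/m².
Set σT⁴ = 1.469 → T = (1.469/σ)^(1/4) = 71.34 K.

71.3 K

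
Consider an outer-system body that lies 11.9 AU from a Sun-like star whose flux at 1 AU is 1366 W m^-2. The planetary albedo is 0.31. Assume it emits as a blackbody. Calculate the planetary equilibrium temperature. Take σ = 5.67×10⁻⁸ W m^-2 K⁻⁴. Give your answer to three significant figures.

73.6 K

Irradiance scales as 1/d², so S = 1366 W m^-2 × (1/11.9)² = 9.646 W m^-2.
Absorbed flux (global mean): S(1−α)/4 = 9.646·0.69/4 = 1.664 W m^-2.
Balancing against σT⁴: T = (1.664/5.67×10⁻⁸)^(1/4) = 73.60 K.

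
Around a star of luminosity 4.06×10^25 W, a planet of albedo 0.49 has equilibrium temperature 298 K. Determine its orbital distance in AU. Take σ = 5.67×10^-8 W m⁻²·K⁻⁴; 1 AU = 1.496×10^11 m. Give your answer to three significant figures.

0.203 AU

Required flux: S = 4σT⁴/(1−α) = 3507 W m⁻².
S = L/(4πd²) → d = √(L/4πS) = √(4.06×10^25/(4π·3507)) = 3.035×10^10 m = 0.2029 AU.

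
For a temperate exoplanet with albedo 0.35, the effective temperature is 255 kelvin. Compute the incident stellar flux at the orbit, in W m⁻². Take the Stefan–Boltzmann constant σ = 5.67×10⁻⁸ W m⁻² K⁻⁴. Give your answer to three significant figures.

1480 W m⁻²

Invert the energy balance for S: S = 4σT⁴/(1−α).
σT⁴ = 5.67×10⁻⁸·(255)⁴ = 239.7 W m⁻².
S = 4·239.7/0.65 = 1475 W m⁻².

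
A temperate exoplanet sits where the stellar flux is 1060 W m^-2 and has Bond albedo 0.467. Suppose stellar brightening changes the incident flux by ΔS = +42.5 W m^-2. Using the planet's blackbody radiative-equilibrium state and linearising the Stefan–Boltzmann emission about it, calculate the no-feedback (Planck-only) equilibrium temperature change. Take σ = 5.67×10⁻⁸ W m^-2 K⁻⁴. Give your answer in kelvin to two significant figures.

2.2 kelvin

The baseline emission temperature is T_e = 223.4 K.
TOA radiative forcing: ΔF = (1−α)ΔS/4 = 0.533·(+42.5)/4 = 5.663 W m^-2.
The Planck feedback parameter is 4σT_e³ = 2.529 W m^-2/K.
So ΔT₀ = 5.663/2.529 = 2.24 K.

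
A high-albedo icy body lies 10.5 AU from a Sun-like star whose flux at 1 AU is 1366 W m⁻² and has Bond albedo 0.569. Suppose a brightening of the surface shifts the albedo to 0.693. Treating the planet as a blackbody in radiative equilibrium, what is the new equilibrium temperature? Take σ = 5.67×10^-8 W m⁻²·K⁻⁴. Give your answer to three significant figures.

64.0 K

Flux at the orbit: S = 1366/(10.5)² = 12.39 W m⁻².
With the new albedo, S(1−α₂)/4 = 0.9509 W m⁻², so T₂ = 63.99 K.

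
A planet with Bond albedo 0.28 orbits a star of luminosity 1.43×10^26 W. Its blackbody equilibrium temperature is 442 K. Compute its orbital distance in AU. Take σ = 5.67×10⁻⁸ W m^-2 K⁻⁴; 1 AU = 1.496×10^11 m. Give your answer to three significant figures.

Required flux: S = 4σT⁴/(1−α) = 12020 W m^-2.
S = L/(4πd²) → d = √(L/4πS) = √(1.43×10^26/(4π·12020)) = 3.077×10^10 m = 0.2057 AU.

0.206 AU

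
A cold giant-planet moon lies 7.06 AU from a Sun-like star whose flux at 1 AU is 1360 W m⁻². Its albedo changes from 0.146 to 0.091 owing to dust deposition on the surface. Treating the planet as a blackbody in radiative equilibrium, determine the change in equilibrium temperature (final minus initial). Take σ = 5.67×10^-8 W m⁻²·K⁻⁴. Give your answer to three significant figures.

Irradiance scales as 1/d², so S = 1360 W m⁻² × (1/7.06)² = 27.29 W m⁻².
With α = 0.146, T₁ = 100.7 K.
Final:   T₂ = [S(1−0.091)/(4σ)]^(1/4) = 102.3 K.
Change: 102.3 − 100.7 = 1.583 K.

1.58 K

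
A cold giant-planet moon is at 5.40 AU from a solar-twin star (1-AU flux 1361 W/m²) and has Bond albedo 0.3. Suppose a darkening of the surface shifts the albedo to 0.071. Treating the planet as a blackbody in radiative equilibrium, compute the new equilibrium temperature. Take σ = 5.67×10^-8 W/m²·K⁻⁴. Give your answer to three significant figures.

By the inverse-square law, S = 1361/5.40² = 46.67 W/m².
T₂ = [S(1−α₂)/(4σ)]^(1/4) = [46.67·0.929/(4σ)]^(1/4) = 117.6 K.

118 K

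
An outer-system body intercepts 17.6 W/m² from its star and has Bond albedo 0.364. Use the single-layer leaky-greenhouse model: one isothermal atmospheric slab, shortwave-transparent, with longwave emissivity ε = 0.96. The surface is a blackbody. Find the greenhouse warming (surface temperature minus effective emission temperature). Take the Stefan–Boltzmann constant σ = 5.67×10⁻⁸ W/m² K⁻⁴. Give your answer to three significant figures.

At the top of the atmosphere, σT_e⁴ = S(1−α)/4 = 2.798 W/m², giving T_e = 83.82 K.
For a single slab of emissivity ε, T_s⁴ = 2T_e⁴/(2−ε); thus T_s = 83.82·(1.923)^(1/4) = 98.70 K.
The atmosphere warms the surface by 14.89 K.

14.9 K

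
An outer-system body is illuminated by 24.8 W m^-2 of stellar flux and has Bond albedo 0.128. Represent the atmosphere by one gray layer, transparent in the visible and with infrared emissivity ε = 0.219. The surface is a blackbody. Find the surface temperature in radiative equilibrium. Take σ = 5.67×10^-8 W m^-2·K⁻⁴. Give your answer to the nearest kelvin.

102 K

Effective emission temperature (TOA balance): σT_e⁴ = S(1−α)/4 = 5.406 W m^-2 → T_e = 98.82 K.
Surface balance with a leaky layer gives σT_s⁴ = σT_e⁴·2/(2−ε), so T_s = T_e·[2/(2−0.219)]^(1/4) = 101.7 K.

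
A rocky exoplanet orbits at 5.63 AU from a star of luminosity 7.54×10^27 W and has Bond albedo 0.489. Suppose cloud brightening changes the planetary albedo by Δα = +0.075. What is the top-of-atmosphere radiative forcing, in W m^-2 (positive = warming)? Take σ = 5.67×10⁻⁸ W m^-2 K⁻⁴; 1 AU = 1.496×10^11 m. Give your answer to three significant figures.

-15.9 W m^-2

d = 5.63 × 1.496×10^11 m = 8.422×10^11 m.
Flux at the orbit: S = L/(4πd²) = 7.54×10^27/(4π·(8.42×10^11)²) = 845.8 W m^-2.
TOA radiative forcing: ΔF = −S·Δα/4 = −845.8·(+0.075)/4 = -15.86 W m^-2.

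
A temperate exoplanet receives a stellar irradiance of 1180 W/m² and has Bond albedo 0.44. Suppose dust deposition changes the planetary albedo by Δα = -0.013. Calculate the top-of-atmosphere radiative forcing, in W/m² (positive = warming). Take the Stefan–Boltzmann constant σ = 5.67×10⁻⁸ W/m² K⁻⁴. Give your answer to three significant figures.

ΔF = −(S/4)Δα = −(1180/4)×(-0.013) = 3.835 W/m².

3.83 W/m²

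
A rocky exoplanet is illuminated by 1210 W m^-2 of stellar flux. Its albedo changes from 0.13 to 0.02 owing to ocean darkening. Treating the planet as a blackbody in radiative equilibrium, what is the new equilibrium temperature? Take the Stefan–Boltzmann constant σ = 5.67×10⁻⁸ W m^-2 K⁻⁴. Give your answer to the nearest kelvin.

269 kelvin

New equilibrium: T₂ = [(1−0.02)·1210/(4σ)]^(1/4) = 268.9 K.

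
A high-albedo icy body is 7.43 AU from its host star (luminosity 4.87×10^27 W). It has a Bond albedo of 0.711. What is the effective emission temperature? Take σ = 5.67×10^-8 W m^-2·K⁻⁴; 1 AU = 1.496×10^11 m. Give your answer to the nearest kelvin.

d = 7.43 × 1.496×10^11 m = 1.112×10^12 m.
Flux at the orbit: S = L/(4πd²) = 4.87×10^27/(4π·(1.11×10^12)²) = 313.7 W m^-2.
Averaging over the sphere, the absorbed flux is S(1−α)/4 = 22.66 W m^-2.
Set σT⁴ = 22.66 → T = (22.66/σ)^(1/4) = 141.4 K.

141 K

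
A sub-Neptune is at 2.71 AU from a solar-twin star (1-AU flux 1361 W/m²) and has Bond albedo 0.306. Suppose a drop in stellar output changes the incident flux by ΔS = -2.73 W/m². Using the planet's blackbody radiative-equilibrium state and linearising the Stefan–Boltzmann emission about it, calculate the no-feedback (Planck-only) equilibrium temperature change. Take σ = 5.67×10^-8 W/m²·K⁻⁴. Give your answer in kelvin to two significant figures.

-0.57 kelvin

By the inverse-square law, S = 1361/2.71² = 185.3 W/m².
Unperturbed T_e = [185.3·(1−0.306)/(4σ)]^¼ = 154.3 K.
TOA radiative forcing: ΔF = (1−α)ΔS/4 = 0.694·(-2.73)/4 = -0.4737 W/m².
Planck response: λ_P = 4σT_e³ = 4·5.67×10⁻⁸·(154.3)³ = 0.8334 W/m²/K.
So ΔT₀ = -0.4737/0.8334 = -0.568 K.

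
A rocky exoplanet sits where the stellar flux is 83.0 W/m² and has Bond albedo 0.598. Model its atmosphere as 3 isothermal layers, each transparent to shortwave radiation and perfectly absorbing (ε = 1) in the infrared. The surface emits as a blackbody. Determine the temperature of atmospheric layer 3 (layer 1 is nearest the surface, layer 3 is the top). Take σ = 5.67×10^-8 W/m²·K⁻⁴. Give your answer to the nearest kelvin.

110 K

OLR = S(1−α)/4 = 8.341 W/m²; the top layer radiates at T_e = 110.1 K.
The net upward flux σT_e⁴ is constant between every pair of levels, so T_k⁴ = (N+1−k)T_e⁴.
T_3 = (1)^(1/4)·110.1 = 110.1 K.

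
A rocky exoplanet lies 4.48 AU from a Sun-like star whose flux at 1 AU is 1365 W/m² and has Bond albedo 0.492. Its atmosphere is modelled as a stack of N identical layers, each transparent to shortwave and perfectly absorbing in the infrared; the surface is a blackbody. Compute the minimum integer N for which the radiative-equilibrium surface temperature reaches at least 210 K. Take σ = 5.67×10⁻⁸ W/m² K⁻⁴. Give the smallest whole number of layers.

Flux at the orbit: S = 1365/(4.48)² = 68.01 W/m².
Top-of-atmosphere balance: σT_e⁴ = S(1−α)/4 = 8.637 W/m² → T_e = 111.1 K.
Need (N+1)T_e⁴ ≥ T_s⁴, i.e. N+1 ≥ (210/111.1)⁴ = 12.767.
So N ≥ 11.767; the smallest integer is N = 12.

12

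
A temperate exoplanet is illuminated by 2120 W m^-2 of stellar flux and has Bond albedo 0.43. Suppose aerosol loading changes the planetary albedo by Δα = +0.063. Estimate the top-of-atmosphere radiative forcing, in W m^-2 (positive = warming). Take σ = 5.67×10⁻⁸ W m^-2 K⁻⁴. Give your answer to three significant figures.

ΔF = −(S/4)Δα = −(2120/4)×(+0.063) = -33.39 W m^-2.

-33.4 W m^-2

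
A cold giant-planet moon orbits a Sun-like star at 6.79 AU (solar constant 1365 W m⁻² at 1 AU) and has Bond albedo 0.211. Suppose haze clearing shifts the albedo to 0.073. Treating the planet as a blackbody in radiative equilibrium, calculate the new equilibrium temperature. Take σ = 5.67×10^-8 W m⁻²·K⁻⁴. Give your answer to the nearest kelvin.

Flux at the orbit: S = 1365/(6.79)² = 29.61 W m⁻².
T₂ = [S(1−α₂)/(4σ)]^(1/4) = [29.61·0.927/(4σ)]^(1/4) = 104.9 K.

105 K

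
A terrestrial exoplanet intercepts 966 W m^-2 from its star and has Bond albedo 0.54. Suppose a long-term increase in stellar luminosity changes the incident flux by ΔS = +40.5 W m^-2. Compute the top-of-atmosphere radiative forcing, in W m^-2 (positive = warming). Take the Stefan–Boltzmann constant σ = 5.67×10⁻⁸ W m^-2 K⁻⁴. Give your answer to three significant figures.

4.66 W m^-2

ΔF = Δ[S(1−α)]/4 = (1−0.54)·+40.5/4 = 4.657 W m^-2.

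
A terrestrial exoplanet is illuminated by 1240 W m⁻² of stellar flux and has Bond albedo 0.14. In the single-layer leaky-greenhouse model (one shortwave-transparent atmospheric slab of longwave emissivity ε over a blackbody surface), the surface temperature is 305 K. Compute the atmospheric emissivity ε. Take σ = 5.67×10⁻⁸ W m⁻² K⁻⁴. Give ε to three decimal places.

First, T_e = [1240·(1−0.14)/(4σ)]^(1/4) = 261.9 K.
Since (2−ε)/2 = (T_e/T_s)⁴ = 0.5433, ε = 0.9133.

0.913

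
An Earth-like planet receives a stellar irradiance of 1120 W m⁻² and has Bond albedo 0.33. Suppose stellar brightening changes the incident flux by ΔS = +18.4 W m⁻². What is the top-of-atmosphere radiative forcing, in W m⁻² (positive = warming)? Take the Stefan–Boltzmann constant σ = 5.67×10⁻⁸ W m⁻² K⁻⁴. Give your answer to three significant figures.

3.08 W m⁻²

Only a fraction (1−α) is absorbed and it's spread over 4πR², so ΔF = (1−α)ΔS/4 = 3.082 W m⁻².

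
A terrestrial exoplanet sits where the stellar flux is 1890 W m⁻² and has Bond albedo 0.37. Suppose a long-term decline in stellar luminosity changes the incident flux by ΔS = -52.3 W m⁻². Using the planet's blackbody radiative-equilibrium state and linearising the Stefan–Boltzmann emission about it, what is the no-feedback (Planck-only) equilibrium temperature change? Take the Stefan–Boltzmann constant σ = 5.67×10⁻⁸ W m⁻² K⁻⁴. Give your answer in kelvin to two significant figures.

-1.9 kelvin

The baseline emission temperature is T_e = 269.2 K.
ΔF = Δ[S(1−α)]/4 = (1−0.37)·-52.3/4 = -8.237 W m⁻².
The Planck feedback parameter is 4σT_e³ = 4.423 W m⁻²/K.
ΔT₀ = ΔF/λ_P = -8.237/4.423 = -1.86 K.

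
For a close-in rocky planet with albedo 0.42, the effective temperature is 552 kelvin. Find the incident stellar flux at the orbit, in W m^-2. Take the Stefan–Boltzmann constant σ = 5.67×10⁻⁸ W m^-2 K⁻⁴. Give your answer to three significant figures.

Invert the energy balance for S: S = 4σT⁴/(1−α).
The emitted flux is σT⁴ = 5264 W m^-2.
S = 4·5264/0.58 = 36310 W m^-2.

36300 W m^-2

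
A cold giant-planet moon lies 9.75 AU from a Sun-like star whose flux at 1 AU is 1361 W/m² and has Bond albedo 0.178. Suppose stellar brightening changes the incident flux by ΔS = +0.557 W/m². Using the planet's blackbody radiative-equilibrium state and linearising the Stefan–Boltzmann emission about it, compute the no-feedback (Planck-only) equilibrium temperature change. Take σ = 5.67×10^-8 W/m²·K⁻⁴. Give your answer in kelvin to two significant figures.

0.83 K

By the inverse-square law, S = 1361/9.75² = 14.32 W/m².
Reference equilibrium: T_e = [S(1−α)/(4σ)]^(1/4) = 84.87 K.
Only a fraction (1−α) is absorbed and it's spread over 4πR², so ΔF = (1−α)ΔS/4 = 0.1145 W/m².
Planck response: λ_P = 4σT_e³ = 4·5.67×10⁻⁸·(84.87)³ = 0.1387 W/m²/K.
Hence the no-feedback warming is ΔF/(4σT_e³) = 0.825 K.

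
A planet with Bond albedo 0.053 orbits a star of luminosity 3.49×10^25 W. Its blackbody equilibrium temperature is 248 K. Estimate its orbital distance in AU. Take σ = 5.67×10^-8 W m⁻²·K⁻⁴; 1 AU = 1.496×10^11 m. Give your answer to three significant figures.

Required flux: S = 4σT⁴/(1−α) = 905.9 W m⁻².
Then d = [L/(4πS)]^(1/2) = 5.537×10^10 m, i.e. 0.3701 AU.

0.370 AU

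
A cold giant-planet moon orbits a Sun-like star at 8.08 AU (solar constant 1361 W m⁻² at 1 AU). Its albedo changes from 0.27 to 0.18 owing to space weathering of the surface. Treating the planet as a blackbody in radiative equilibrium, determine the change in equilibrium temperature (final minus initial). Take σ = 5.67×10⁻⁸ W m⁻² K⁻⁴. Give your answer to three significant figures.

2.67 K

By the inverse-square law, S = 1361/8.08² = 20.85 W m⁻².
With α = 0.27, T₁ = 90.51 K.
After:  T₂ = [20.85·0.82/(4σ)]^(1/4) = 93.18 K.
Change: 93.18 − 90.51 = 2.669 K.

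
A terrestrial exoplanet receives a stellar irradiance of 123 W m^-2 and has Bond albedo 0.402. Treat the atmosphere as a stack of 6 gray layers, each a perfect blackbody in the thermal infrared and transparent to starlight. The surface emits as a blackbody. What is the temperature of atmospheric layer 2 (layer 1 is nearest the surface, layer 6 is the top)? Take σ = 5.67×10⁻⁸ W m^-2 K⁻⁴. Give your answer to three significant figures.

201 K

Top-of-atmosphere balance: σT_e⁴ = S(1−α)/4 = 18.39 W m^-2 → T_e = 134.2 K.
The net upward flux σT_e⁴ is constant between every pair of levels, so T_k⁴ = (N+1−k)T_e⁴.
T_2 = (5)^(1/4)·134.2 = 200.7 K.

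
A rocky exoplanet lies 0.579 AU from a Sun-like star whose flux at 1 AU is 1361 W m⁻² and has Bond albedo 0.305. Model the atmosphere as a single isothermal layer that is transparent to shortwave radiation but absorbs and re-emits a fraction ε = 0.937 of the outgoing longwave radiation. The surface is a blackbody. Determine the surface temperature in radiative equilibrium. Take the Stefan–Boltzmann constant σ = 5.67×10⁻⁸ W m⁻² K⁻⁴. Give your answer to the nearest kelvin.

391 K

Flux at the orbit: S = 1361/(0.579)² = 4060 W m⁻².
At the top of the atmosphere, σT_e⁴ = S(1−α)/4 = 705.4 W m⁻², giving T_e = 334.0 K.
The surface balance (absorbed SW + ε·downward IR = σT_s⁴) with T_a⁴ = T_s⁴/2 reduces to T_s = T_e·[2/(2−ε)]^¼ = 391.1 K.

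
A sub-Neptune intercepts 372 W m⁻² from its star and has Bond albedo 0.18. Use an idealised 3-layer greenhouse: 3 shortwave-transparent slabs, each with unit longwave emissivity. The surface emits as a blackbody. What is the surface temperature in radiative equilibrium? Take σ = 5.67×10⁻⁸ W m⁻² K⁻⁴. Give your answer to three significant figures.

Top-of-atmosphere balance: σT_e⁴ = S(1−α)/4 = 76.26 W m⁻² → T_e = 191.5 K.
Layer-by-layer balance gives σT_s⁴ = (N+1)σT_e⁴, so T_s = 4^¼·191.5 = 270.8 K.

271 kelvin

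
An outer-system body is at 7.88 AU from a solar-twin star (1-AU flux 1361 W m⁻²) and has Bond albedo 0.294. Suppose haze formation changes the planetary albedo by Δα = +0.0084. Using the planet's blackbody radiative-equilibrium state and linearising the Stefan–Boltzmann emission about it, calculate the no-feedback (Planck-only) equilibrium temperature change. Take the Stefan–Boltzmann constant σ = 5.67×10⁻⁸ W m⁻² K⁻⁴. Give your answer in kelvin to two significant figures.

By the inverse-square law, S = 1361/7.88² = 21.92 W m⁻².
The baseline emission temperature is T_e = 90.88 K.
The change in absorbed flux is Δ[S(1−α)/4] = −SΔα/4 = -0.04603 W m⁻².
The Planck feedback parameter is 4σT_e³ = 0.1703 W m⁻²/K.
Hence the no-feedback warming is ΔF/(4σT_e³) = -0.270 K.

-0.27 K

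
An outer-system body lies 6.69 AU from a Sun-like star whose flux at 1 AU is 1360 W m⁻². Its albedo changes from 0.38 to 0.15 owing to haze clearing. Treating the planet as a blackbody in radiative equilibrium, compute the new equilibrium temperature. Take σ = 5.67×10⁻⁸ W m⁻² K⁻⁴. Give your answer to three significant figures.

103 K

By the inverse-square law, S = 1360/6.69² = 30.39 W m⁻².
New equilibrium: T₂ = [(1−0.15)·30.39/(4σ)]^(1/4) = 103.3 K.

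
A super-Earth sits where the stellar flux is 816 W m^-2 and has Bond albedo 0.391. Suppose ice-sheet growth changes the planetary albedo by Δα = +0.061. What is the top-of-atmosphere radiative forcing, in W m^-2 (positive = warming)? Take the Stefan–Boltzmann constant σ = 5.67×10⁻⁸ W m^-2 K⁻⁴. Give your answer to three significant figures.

-12.4 W m^-2

The change in absorbed flux is Δ[S(1−α)/4] = −SΔα/4 = -12.44 W m^-2.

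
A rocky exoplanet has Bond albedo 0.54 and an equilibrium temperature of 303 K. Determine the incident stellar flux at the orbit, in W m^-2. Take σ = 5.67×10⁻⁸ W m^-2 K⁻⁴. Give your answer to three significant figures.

Invert the energy balance for S: S = 4σT⁴/(1−α).
σT⁴ = 5.67×10⁻⁸·(303)⁴ = 477.9 W m^-2.
S = 4·477.9/0.46 = 4156 W m^-2.

4160 W m^-2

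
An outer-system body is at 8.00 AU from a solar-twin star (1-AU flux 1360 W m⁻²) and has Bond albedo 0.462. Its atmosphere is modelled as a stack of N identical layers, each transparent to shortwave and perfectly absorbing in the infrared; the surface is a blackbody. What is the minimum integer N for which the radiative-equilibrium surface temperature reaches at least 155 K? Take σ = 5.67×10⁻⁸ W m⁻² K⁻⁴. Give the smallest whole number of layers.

11

By the inverse-square law, S = 1360/8.00² = 21.25 W m⁻².
The effective emission temperature is T_e = [S(1−α)/(4σ)]^¼ = 84.26 K.
T_s = (N+1)^(1/4)·T_e ≥ 155 K requires N+1 ≥ (T_s/T_e)⁴ = (155/84.26)⁴ = 11.451.
So N ≥ 10.451; the smallest integer is N = 11.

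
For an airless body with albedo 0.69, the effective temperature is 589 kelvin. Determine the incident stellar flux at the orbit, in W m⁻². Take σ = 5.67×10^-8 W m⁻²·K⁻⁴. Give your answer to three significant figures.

Invert the energy balance for S: S = 4σT⁴/(1−α).
The emitted flux is σT⁴ = 6824 W m⁻².
So S = 4×6824/(1−0.69) = 88050 W m⁻².

88100 W m⁻²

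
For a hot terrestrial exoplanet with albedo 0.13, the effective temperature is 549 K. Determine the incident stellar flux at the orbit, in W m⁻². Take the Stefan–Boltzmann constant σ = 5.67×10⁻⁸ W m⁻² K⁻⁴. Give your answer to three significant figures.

Invert the energy balance for S: S = 4σT⁴/(1−α).
σT⁴ = 5.67×10⁻⁸·(549)⁴ = 5151 W m⁻².
So S = 4×5151/(1−0.13) = 23680 W m⁻².

23700 W m⁻²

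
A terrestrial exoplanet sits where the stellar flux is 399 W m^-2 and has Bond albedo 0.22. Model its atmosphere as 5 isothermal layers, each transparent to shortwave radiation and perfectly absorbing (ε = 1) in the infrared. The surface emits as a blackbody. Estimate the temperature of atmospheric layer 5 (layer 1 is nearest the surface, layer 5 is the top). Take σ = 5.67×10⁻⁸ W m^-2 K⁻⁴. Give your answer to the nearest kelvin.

Top-of-atmosphere balance: σT_e⁴ = S(1−α)/4 = 77.81 W m^-2 → T_e = 192.5 K.
Each opaque layer satisfies 2T_j⁴ = T_{j−1}⁴ + T_{j+1}⁴, giving T_k⁴ = (N+1−k)T_e⁴.
With k = 5: T_5 = (5+1−5)^¼·192.5 K = 192.5 K.

192 K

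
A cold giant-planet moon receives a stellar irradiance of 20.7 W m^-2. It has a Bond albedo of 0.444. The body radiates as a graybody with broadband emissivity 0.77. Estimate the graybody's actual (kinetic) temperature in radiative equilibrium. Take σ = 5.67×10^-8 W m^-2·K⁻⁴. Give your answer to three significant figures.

Absorbed flux (global mean): S(1−α)/4 = 20.70·0.556/4 = 2.877 W m^-2.
Equating to εσT⁴ with ε = 0.77: T = (2.877/0.77σ)^(1/4) = 90.10 K.

90.1 kelvin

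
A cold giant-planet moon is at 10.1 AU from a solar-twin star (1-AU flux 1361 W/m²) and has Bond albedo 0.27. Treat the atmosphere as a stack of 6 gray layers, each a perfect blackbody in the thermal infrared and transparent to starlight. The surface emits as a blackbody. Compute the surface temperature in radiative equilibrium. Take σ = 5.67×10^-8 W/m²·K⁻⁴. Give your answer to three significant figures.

132 kelvin

Irradiance scales as 1/d², so S = 1361 W/m² × (1/10.1)² = 13.34 W/m².
OLR = S(1−α)/4 = 2.435 W/m²; the top layer radiates at T_e = 80.95 K.
Layer-by-layer balance gives σT_s⁴ = (N+1)σT_e⁴, so T_s = 7^¼·80.95 = 131.7 K.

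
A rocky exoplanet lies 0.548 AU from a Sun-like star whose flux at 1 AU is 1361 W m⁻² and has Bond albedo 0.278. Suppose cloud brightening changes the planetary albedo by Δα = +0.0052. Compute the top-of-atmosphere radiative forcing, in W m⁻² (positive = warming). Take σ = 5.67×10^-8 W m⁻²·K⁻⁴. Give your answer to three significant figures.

Irradiance scales as 1/d², so S = 1361 W m⁻² × (1/0.548)² = 4532 W m⁻².
The change in absorbed flux is Δ[S(1−α)/4] = −SΔα/4 = -5.892 W m⁻².

-5.89 W m⁻²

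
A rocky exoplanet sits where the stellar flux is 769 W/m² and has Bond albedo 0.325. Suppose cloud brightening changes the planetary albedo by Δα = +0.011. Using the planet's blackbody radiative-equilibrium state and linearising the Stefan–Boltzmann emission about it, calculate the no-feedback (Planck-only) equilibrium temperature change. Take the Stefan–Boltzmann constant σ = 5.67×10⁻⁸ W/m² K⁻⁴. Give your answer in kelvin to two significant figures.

-0.89 kelvin

Reference equilibrium: T_e = [S(1−α)/(4σ)]^(1/4) = 218.7 K.
TOA radiative forcing: ΔF = −S·Δα/4 = −769.0·(+0.011)/4 = -2.115 W/m².
Linearising σT⁴ gives d(σT⁴)/dT = 4σT_e³ = 2.373 W/m² per K.
Hence the no-feedback warming is ΔF/(4σT_e³) = -0.891 K.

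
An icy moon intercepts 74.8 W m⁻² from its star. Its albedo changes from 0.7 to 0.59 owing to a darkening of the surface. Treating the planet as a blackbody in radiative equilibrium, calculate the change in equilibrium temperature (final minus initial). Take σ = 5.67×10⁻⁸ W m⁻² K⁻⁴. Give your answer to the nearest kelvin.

Initial: T₁ = [S(1−0.7)/(4σ)]^(1/4) = 99.73 K.
After:  T₂ = [74.80·0.41/(4σ)]^(1/4) = 107.8 K.
ΔT = T₂ − T₁ = 8.101 K.

8 K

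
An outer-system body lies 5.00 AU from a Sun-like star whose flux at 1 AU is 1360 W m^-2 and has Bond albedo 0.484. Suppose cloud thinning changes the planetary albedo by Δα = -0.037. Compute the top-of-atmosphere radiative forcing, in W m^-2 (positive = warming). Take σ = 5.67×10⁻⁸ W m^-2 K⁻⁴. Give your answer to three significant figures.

0.503 W m^-2

By the inverse-square law, S = 1360/5.00² = 54.40 W m^-2.
ΔF = −(S/4)Δα = −(54.40/4)×(-0.037) = 0.5032 W m^-2.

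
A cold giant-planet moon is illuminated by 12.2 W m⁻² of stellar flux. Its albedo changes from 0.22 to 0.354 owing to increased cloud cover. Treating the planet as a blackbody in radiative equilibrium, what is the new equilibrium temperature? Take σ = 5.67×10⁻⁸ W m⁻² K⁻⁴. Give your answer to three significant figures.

New equilibrium: T₂ = [(1−0.354)·12.20/(4σ)]^(1/4) = 76.78 K.

76.8 K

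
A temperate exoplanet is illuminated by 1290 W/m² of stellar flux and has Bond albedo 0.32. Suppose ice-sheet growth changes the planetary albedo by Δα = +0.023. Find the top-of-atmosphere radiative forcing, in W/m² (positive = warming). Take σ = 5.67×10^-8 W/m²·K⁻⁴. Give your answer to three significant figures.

-7.42 W/m²

TOA radiative forcing: ΔF = −S·Δα/4 = −1290·(+0.023)/4 = -7.417 W/m².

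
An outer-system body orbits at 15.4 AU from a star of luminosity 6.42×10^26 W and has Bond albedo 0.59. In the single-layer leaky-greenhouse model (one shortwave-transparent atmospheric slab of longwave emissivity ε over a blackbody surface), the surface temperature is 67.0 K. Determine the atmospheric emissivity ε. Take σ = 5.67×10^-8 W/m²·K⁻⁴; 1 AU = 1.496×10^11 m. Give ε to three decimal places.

0.273

d = 15.4 × 1.496×10^11 m = 2.304×10^12 m.
Spreading L over a sphere of radius d: S = 6.42×10^26/(4π·2.30×10^12²) = 9.625 W/m².
TOA balance gives T_e = 64.59 K.
Since (2−ε)/2 = (T_e/T_s)⁴ = 0.8635, ε = 0.2730.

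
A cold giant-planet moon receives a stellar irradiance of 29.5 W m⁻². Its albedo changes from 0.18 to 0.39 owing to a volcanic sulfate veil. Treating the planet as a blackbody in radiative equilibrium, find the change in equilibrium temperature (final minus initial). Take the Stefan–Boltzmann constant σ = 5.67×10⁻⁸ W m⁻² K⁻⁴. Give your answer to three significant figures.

Initial: T₁ = [S(1−0.18)/(4σ)]^(1/4) = 101.6 K.
Final:   T₂ = [S(1−0.39)/(4σ)]^(1/4) = 94.38 K.
Change: 94.38 − 101.6 = -7.245 K.

-7.25 K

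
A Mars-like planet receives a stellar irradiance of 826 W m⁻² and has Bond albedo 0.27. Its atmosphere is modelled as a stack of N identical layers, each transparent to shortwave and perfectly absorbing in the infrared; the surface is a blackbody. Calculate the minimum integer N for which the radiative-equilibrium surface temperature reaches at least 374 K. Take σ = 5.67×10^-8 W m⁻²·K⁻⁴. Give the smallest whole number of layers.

The effective emission temperature is T_e = [S(1−α)/(4σ)]^¼ = 227.1 K.
Since T_s⁴ = (N+1)T_e⁴, we need N ≥ (T_s/T_e)⁴ − 1 = 6.359.
The minimum whole number is N = 7.

7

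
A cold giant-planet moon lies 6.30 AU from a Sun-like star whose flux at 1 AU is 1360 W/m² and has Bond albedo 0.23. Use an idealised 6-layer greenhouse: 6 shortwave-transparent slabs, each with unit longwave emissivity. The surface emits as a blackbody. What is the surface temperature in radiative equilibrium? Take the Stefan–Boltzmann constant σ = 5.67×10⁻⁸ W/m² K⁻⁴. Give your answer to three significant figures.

By the inverse-square law, S = 1360/6.30² = 34.27 W/m².
OLR = S(1−α)/4 = 6.596 W/m²; the top layer radiates at T_e = 103.9 K.
For an N-layer opaque stack, T_s⁴ = (N+1)T_e⁴, hence T_s = (7)^(1/4)×103.9 K = 168.9 K.

169 K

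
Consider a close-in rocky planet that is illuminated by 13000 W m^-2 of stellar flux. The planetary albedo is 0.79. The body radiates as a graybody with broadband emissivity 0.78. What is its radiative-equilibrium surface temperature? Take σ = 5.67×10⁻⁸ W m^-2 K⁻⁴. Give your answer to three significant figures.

Averaging over the sphere, the absorbed flux is S(1−α)/4 = 682.5 W m^-2.
Equating to εσT⁴ with ε = 0.78: T = (682.5/0.78σ)^(1/4) = 352.5 K.

352 K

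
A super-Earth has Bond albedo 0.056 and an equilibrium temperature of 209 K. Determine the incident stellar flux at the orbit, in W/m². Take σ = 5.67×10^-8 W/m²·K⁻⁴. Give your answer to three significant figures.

458 W/m²

Invert the energy balance for S: S = 4σT⁴/(1−α).
The emitted flux is σT⁴ = 108.2 W/m².
S = 4·108.2/0.944 = 458.4 W/m².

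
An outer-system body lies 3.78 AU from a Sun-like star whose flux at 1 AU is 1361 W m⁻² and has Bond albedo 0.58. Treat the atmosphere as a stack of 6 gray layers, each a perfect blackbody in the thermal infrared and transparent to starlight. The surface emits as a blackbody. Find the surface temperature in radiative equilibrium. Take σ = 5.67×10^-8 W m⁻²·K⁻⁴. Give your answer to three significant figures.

Flux at the orbit: S = 1361/(3.78)² = 95.25 W m⁻².
OLR = S(1−α)/4 = 10.00 W m⁻²; the top layer radiates at T_e = 115.2 K.
For an N-layer opaque stack, T_s⁴ = (N+1)T_e⁴, hence T_s = (7)^(1/4)×115.2 K = 187.5 K.

187 K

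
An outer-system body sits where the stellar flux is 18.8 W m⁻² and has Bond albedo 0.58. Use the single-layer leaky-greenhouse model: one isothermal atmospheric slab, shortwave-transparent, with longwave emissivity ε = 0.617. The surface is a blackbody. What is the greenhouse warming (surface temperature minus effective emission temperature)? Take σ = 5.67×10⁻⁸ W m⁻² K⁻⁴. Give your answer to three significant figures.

7.42 K

The planet radiates to space at T_e = [S(1−α)/(4σ)]^(1/4) = 76.81 K.
For a single slab of emissivity ε, T_s⁴ = 2T_e⁴/(2−ε); thus T_s = 76.81·(1.446)^(1/4) = 84.24 K.
The atmosphere warms the surface by 7.421 K.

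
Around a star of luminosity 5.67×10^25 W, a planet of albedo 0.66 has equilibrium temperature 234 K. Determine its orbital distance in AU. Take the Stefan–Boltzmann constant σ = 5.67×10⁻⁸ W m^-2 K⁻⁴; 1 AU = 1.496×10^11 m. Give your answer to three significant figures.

The flux needed for this T is 4σT⁴/(1−0.66) = 2000 W m^-2.
S = L/(4πd²) → d = √(L/4πS) = √(5.67×10^25/(4π·2000)) = 4.750×10^10 m = 0.3175 AU.

0.317 AU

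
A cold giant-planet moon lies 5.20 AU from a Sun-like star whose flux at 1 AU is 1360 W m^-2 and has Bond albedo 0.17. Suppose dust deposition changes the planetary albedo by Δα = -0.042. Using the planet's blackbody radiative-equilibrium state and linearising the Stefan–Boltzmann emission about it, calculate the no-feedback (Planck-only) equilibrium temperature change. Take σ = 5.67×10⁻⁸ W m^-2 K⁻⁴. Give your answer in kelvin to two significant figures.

By the inverse-square law, S = 1360/5.20² = 50.30 W m^-2.
The baseline emission temperature is T_e = 116.5 K.
The change in absorbed flux is Δ[S(1−α)/4] = −SΔα/4 = 0.5281 W m^-2.
Planck response: λ_P = 4σT_e³ = 4·5.67×10⁻⁸·(116.5)³ = 0.3584 W m^-2/K.
Hence the no-feedback warming is ΔF/(4σT_e³) = 1.47 K.

1.5 K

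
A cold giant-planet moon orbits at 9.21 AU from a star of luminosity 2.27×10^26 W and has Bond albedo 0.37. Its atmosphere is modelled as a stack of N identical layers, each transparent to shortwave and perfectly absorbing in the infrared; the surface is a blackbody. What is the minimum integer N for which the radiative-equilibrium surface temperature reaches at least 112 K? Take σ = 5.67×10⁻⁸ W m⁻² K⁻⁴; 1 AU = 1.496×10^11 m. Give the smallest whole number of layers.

d = 9.21 × 1.496×10^11 m = 1.378×10^12 m.
S = L/(4πd²) = 9.516 W m⁻².
OLR = S(1−α)/4 = 1.499 W m⁻²; the top layer radiates at T_e = 71.70 K.
T_s = (N+1)^(1/4)·T_e ≥ 112 K requires N+1 ≥ (T_s/T_e)⁴ = (112/71.70)⁴ = 5.953.
Rounding up, N = 5.

5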